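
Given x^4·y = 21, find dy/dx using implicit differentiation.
Differentiate both sides with respect to x, treating y as y(x). By the chain rule, any term containing y contributes a factor of y' = dy/dx when we differentiate it.

Move every term to one side and write the relation as F(x, y) = 0. Term by term,
  d/dx[x^4y] = x^4·y' + 4x^3y
  d/dx[-21] = 0

The pieces without y' make up ∂F/∂x and the coefficient of y' is ∂F/∂y:
  ∂F/∂x = 4x^3y,
  ∂F/∂y = x^4.

Since d/dx[F] = ∂F/∂x + (∂F/∂y)·y' = 0, solve for y':
  (∂F/∂y)·y' = -∂F/∂x
  dy/dx = -(∂F/∂x)/(∂F/∂y) = -(4x^3y)/(x^4) = -4y/x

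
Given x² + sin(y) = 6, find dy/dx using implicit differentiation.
Differentiate the relation implicitly: treat y = y(x) and apply the chain rule, so every y-derivative picks up a y' = dy/dx factor.

With everything moved to the left-hand side, differentiate term by term:
  d/dx[x^2] = 2x
  d/dx[sin(y)] = y'·cos(y)
  d/dx[-6] = 0

Separating the contributions that come from x directly and those that come through y:
  without y':      2x
  multiplying y':  cos(y)

so (2x) + (cos(y))·y' = 0, and therefore
  dy/dx = -(2x)/(cos(y)) = -2x/cos(y)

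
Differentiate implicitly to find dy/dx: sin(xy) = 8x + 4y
Differentiate both sides with respect to x, treating y as y(x). By the chain rule, any term containing y contributes a factor of y' = dy/dx when we differentiate it.

Move every term to one side and write the relation as F(x, y) = 0. Term by term,
  d/dx[-8x] = -8
  d/dx[-4y] = -4·y'
  d/dx[sin(xy)] = (x·y' + y)·cos(xy)

The pieces without y' make up ∂F/∂x and the coefficient of y' is ∂F/∂y:
  ∂F/∂x = y·cos(xy) - 8,
  ∂F/∂y = x·cos(xy) - 4.

Since d/dx[F] = ∂F/∂x + (∂F/∂y)·y' = 0, solve for y':
  (∂F/∂y)·y' = -∂F/∂x
  dy/dx = -(∂F/∂x)/(∂F/∂y) = -(y·cos(xy) - 8)/(x·cos(xy) - 4) = (-y·cos(xy) + 8)/(x·cos(xy) - 4)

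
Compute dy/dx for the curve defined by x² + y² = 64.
Apply d/dx to both sides, remembering that y depends on x. Each occurrence of y therefore brings in a y' = dy/dx via the chain rule.

With F(x, y) equal to the left-hand side minus the right, differentiate F term by term:
  d/dx[x^2] = 2x
  d/dx[y^2] = 2y·y'
  d/dx[-64] = 0
Adding these up, d/dx[F] = 0 becomes
  (2x) + (2y)·y' = 0,
so isolating y',
  dy/dx = -(2x)/(2y) = -x/y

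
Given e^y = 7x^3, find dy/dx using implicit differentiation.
Differentiate both sides with respect to x, treating y as y(x). By the chain rule, any term containing y contributes a factor of y' = dy/dx when we differentiate it.

Move every term to one side and write the relation as F(x, y) = 0. Term by term,
  d/dx[-7x^3] = -21x^2
  d/dx[e^(y)] = y'·e^(y)

The pieces without y' make up ∂F/∂x and the coefficient of y' is ∂F/∂y:
  ∂F/∂x = -21x^2,
  ∂F/∂y = e^(y).

Since d/dx[F] = ∂F/∂x + (∂F/∂y)·y' = 0, solve for y':
  (∂F/∂y)·y' = -∂F/∂x
  dy/dx = -(∂F/∂x)/(∂F/∂y) = -(-21x^2)/(e^(y)) = 21x^2e^(-y)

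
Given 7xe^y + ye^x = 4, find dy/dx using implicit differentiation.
Apply d/dx to both sides, remembering that y depends on x. Each occurrence of y therefore brings in a y' = dy/dx via the chain rule.

With F(x, y) equal to the left-hand side minus the right, differentiate F term by term:
  d/dx[7x·e^(y)] = 7x·y'·e^(y) + 7e^(y)
  d/dx[y·e^(x)] = y·e^(x) + y'·e^(x)
  d/dx[-4] = 0
Adding these up, d/dx[F] = 0 becomes
  (y·e^(x) + 7e^(y)) + (7x·e^(y) + e^(x))·y' = 0,
so isolating y',
  dy/dx = -(y·e^(x) + 7e^(y))/(7x·e^(y) + e^(x)) = (-y·e^(x) - 7e^(y))/(7x·e^(y) + e^(x))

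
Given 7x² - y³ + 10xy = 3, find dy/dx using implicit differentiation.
Apply d/dx to both sides, remembering that y depends on x. Each occurrence of y therefore brings in a y' = dy/dx via the chain rule.

With F(x, y) equal to the left-hand side minus the right, differentiate F term by term:
  d/dx[7x^2] = 14x
  d/dx[10xy] = 10x·y' + 10y
  d/dx[-y^3] = -3y^2·y'
  d/dx[-3] = 0
Adding these up, d/dx[F] = 0 becomes
  (14x + 10y) + (10x - 3y^2)·y' = 0,
so isolating y',
  dy/dx = -(14x + 10y)/(10x - 3y^2) = 2(-7x - 5y)/(10x - 3y^2)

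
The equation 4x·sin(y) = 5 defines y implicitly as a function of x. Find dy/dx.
Differentiate the relation implicitly: treat y = y(x) and apply the chain rule, so every y-derivative picks up a y' = dy/dx factor.

With everything moved to the left-hand side, differentiate term by term:
  d/dx[4x·sin(y)] = 4x·y'·cos(y) + 4sin(y)
  d/dx[-5] = 0

Separating the contributions that come from x directly and those that come through y:
  without y':      4sin(y)
  multiplying y':  4x·cos(y)

so (4sin(y)) + (4x·cos(y))·y' = 0, and therefore
  dy/dx = -(4sin(y))/(4x·cos(y)) = -tan(y)/x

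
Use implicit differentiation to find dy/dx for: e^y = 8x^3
Differentiate the relation implicitly: treat y = y(x) and apply the chain rule, so every y-derivative picks up a y' = dy/dx factor.

With everything moved to the left-hand side, differentiate term by term:
  d/dx[-8x^3] = -24x^2
  d/dx[e^(y)] = y'·e^(y)

Separating the contributions that come from x directly and those that come through y:
  without y':      -24x^2
  multiplying y':  e^(y)

so (-24x^2) + (e^(y))·y' = 0, and therefore
  dy/dx = -(-24x^2)/(e^(y)) = 24x^2e^(-y)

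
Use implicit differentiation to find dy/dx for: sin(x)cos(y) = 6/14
Apply d/dx to both sides, remembering that y depends on x. Each occurrence of y therefore brings in a y' = dy/dx via the chain rule.

With F(x, y) equal to the left-hand side minus the right, differentiate F term by term:
  d/dx[sin(x)·cos(y)] = -y'·sin(x)·sin(y) + cos(x)·cos(y)
  d/dx[-3/7] = 0
Adding these up, d/dx[F] = 0 becomes
  (cos(x)·cos(y)) + (-sin(x)·sin(y))·y' = 0,
so isolating y',
  dy/dx = -(cos(x)·cos(y))/(-sin(x)·sin(y)) = 1/(tan(x)·tan(y))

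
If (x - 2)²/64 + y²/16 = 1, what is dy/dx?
Differentiate both sides with respect to x, treating y as y(x). By the chain rule, any term containing y contributes a factor of y' = dy/dx when we differentiate it.

Move every term to one side and write the relation as F(x, y) = 0. Term by term,
  d/dx[y^2/16] = y·y'/8
  d/dx[(x - 2)^2/64] = x/32 - 1/16
  d/dx[-1] = 0

The pieces without y' make up ∂F/∂x and the coefficient of y' is ∂F/∂y:
  ∂F/∂x = x/32 - 1/16,
  ∂F/∂y = y/8.

Since d/dx[F] = ∂F/∂x + (∂F/∂y)·y' = 0, solve for y':
  (∂F/∂y)·y' = -∂F/∂x
  dy/dx = -(∂F/∂x)/(∂F/∂y) = -(x/32 - 1/16)/(y/8)
        = -((x - 2)/32)/(y/8) = (2 - x)/(4y)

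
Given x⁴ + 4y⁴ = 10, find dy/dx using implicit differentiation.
Apply d/dx to both sides, remembering that y depends on x. Each occurrence of y therefore brings in a y' = dy/dx via the chain rule.

With F(x, y) equal to the left-hand side minus the right, differentiate F term by term:
  d/dx[x^4] = 4x^3
  d/dx[4y^4] = 16y^3·y'
  d/dx[-10] = 0
Adding these up, d/dx[F] = 0 becomes
  (4x^3) + (16y^3)·y' = 0,
so isolating y',
  dy/dx = -(4x^3)/(16y^3) = -x^3/(4y^3)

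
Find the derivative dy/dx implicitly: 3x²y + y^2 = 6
Differentiate the relation implicitly: treat y = y(x) and apply the chain rule, so every y-derivative picks up a y' = dy/dx factor.

With everything moved to the left-hand side, differentiate term by term:
  d/dx[3x^2y] = 3x^2·y' + 6xy
  d/dx[y^2] = 2y·y'
  d/dx[-6] = 0

Separating the contributions that come from x directly and those that come through y:
  without y':      6xy
  multiplying y':  3x^2 + 2y

so (6xy) + (3x^2 + 2y)·y' = 0, and therefore
  dy/dx = -(6xy)/(3x^2 + 2y) = -6xy/(3x^2 + 2y)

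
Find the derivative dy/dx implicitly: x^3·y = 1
Differentiate both sides with respect to x, treating y as y(x). By the chain rule, any term containing y contributes a factor of y' = dy/dx when we differentiate it.

Move every term to one side and write the relation as F(x, y) = 0. Term by term,
  d/dx[x^3y] = x^3·y' + 3x^2y
  d/dx[-1] = 0

The pieces without y' make up ∂F/∂x and the coefficient of y' is ∂F/∂y:
  ∂F/∂x = 3x^2y,
  ∂F/∂y = x^3.

Since d/dx[F] = ∂F/∂x + (∂F/∂y)·y' = 0, solve for y':
  (∂F/∂y)·y' = -∂F/∂x
  dy/dx = -(∂F/∂x)/(∂F/∂y) = -(3x^2y)/(x^3) = -3y/x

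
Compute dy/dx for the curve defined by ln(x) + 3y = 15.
Differentiate the relation implicitly: treat y = y(x) and apply the chain rule, so every y-derivative picks up a y' = dy/dx factor.

With everything moved to the left-hand side, differentiate term by term:
  d/dx[3y] = 3·y'
  d/dx[ln(x)] = 1/x
  d/dx[-15] = 0

Separating the contributions that come from x directly and those that come through y:
  without y':      1/x
  multiplying y':  3

so (1/x) + (3)·y' = 0, and therefore
  dy/dx = -(1/x)/(3) = -1/(3x)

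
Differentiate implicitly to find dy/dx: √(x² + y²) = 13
Take d/dx of both sides. Since y is implicitly a function of x, the chain rule attaches a y' = dy/dx factor whenever we differentiate through y.

Set F(x, y) = (left side) − (right side), so the curve is F = 0. Differentiating each term of F:
  d/dx[√(x^2 + y^2)] = (x + y·y')/√(x^2 + y^2)
  d/dx[-13] = 0

Collecting, the y'-free part is the partial derivative in x and the y' coefficient is the partial derivative in y:
  ∂F/∂x = x/√(x^2 + y^2)
  ∂F/∂y = y/√(x^2 + y^2)

so d/dx[F(x, y(x))] = ∂F/∂x + (∂F/∂y)·y' = 0. Rearranging,
  dy/dx = -(∂F/∂x)/(∂F/∂y) = -(x/√(x^2 + y^2))/(y/√(x^2 + y^2)) = -x/y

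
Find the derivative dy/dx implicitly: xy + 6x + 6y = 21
Apply d/dx to both sides, remembering that y depends on x. Each occurrence of y therefore brings in a y' = dy/dx via the chain rule.

With F(x, y) equal to the left-hand side minus the right, differentiate F term by term:
  d/dx[xy] = x·y' + y
  d/dx[6x] = 6
  d/dx[6y] = 6·y'
  d/dx[-21] = 0
Adding these up, d/dx[F] = 0 becomes
  (y + 6) + (x + 6)·y' = 0,
so isolating y',
  dy/dx = -(y + 6)/(x + 6) = (-y - 6)/(x + 6)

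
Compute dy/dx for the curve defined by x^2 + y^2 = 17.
Apply d/dx to both sides, remembering that y depends on x. Each occurrence of y therefore brings in a y' = dy/dx via the chain rule.

With F(x, y) equal to the left-hand side minus the right, differentiate F term by term:
  d/dx[x^2] = 2x
  d/dx[y^2] = 2y·y'
  d/dx[-17] = 0
Adding these up, d/dx[F] = 0 becomes
  (2x) + (2y)·y' = 0,
so isolating y',
  dy/dx = -(2x)/(2y) = -x/y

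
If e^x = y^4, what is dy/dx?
Differentiate the relation implicitly: treat y = y(x) and apply the chain rule, so every y-derivative picks up a y' = dy/dx factor.

With everything moved to the left-hand side, differentiate term by term:
  d/dx[-y^4] = -4y^3·y'
  d/dx[e^(x)] = e^(x)

Separating the contributions that come from x directly and those that come through y:
  without y':      e^(x)
  multiplying y':  -4y^3

so (e^(x)) + (-4y^3)·y' = 0, and therefore
  dy/dx = -(e^(x))/(-4y^3) = e^(x)/(4y^3)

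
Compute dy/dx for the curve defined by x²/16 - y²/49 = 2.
Take d/dx of both sides. Since y is implicitly a function of x, the chain rule attaches a y' = dy/dx factor whenever we differentiate through y.

Set F(x, y) = (left side) − (right side), so the curve is F = 0. Differentiating each term of F:
  d/dx[x^2/16] = x/8
  d/dx[-y^2/49] = -2y·y'/49
  d/dx[-2] = 0

Collecting, the y'-free part is the partial derivative in x and the y' coefficient is the partial derivative in y:
  ∂F/∂x = x/8
  ∂F/∂y = -2y/49

so d/dx[F(x, y(x))] = ∂F/∂x + (∂F/∂y)·y' = 0. Rearranging,
  dy/dx = -(∂F/∂x)/(∂F/∂y) = -(x/8)/(-2y/49) = 49x/(16y)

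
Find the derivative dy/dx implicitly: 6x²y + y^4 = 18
Differentiate both sides with respect to x, treating y as y(x). By the chain rule, any term containing y contributes a factor of y' = dy/dx when we differentiate it.

Move every term to one side and write the relation as F(x, y) = 0. Term by term,
  d/dx[6x^2y] = 6x^2·y' + 12xy
  d/dx[y^4] = 4y^3·y'
  d/dx[-18] = 0

The pieces without y' make up ∂F/∂x and the coefficient of y' is ∂F/∂y:
  ∂F/∂x = 12xy,
  ∂F/∂y = 6x^2 + 4y^3.

Since d/dx[F] = ∂F/∂x + (∂F/∂y)·y' = 0, solve for y':
  (∂F/∂y)·y' = -∂F/∂x
  dy/dx = -(∂F/∂x)/(∂F/∂y) = -(12xy)/(6x^2 + 4y^3) = -6xy/(3x^2 + 2y^3)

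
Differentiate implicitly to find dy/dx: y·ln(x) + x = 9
Differentiate both sides with respect to x, treating y as y(x). By the chain rule, any term containing y contributes a factor of y' = dy/dx when we differentiate it.

Move every term to one side and write the relation as F(x, y) = 0. Term by term,
  d/dx[x] = 1
  d/dx[y·ln(x)] = y'·ln(x) + y/x
  d/dx[-9] = 0

The pieces without y' make up ∂F/∂x and the coefficient of y' is ∂F/∂y:
  ∂F/∂x = 1 + y/x,
  ∂F/∂y = ln(x).

Since d/dx[F] = ∂F/∂x + (∂F/∂y)·y' = 0, solve for y':
  (∂F/∂y)·y' = -∂F/∂x
  dy/dx = -(∂F/∂x)/(∂F/∂y) = -(1 + y/x)/(ln(x))
        = -((x + y)/x)/(ln(x)) = (-x - y)/(x·ln(x))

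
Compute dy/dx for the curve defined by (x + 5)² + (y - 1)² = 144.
Differentiate both sides with respect to x, treating y as y(x). By the chain rule, any term containing y contributes a factor of y' = dy/dx when we differentiate it.

Move every term to one side and write the relation as F(x, y) = 0. Term by term,
  d/dx[(x + 5)^2] = 2x + 10
  d/dx[(y - 1)^2] = 2·y'(y - 1)
  d/dx[-144] = 0

The pieces without y' make up ∂F/∂x and the coefficient of y' is ∂F/∂y:
  ∂F/∂x = 2x + 10,
  ∂F/∂y = 2y - 2.

Since d/dx[F] = ∂F/∂x + (∂F/∂y)·y' = 0, solve for y':
  (∂F/∂y)·y' = -∂F/∂x
  dy/dx = -(∂F/∂x)/(∂F/∂y) = -(2x + 10)/(2y - 2) = (-x - 5)/(y - 1)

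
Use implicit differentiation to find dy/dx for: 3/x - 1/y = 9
Apply d/dx to both sides, remembering that y depends on x. Each occurrence of y therefore brings in a y' = dy/dx via the chain rule.

With F(x, y) equal to the left-hand side minus the right, differentiate F term by term:
  d/dx[-1/y] = y'/y^2
  d/dx[3/x] = -3/x^2
  d/dx[-9] = 0
Adding these up, d/dx[F] = 0 becomes
  (-3/x^2) + (y^(-2))·y' = 0,
so isolating y',
  dy/dx = -(-3/x^2)/(y^(-2)) = 3y^2/x^2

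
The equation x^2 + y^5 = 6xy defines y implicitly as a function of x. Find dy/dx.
Differentiate both sides with respect to x, treating y as y(x). By the chain rule, any term containing y contributes a factor of y' = dy/dx when we differentiate it.

Move every term to one side and write the relation as F(x, y) = 0. Term by term,
  d/dx[x^2] = 2x
  d/dx[-6xy] = -6x·y' - 6y
  d/dx[y^5] = 5y^4·y'

The pieces without y' make up ∂F/∂x and the coefficient of y' is ∂F/∂y:
  ∂F/∂x = 2x - 6y,
  ∂F/∂y = -6x + 5y^4.

Since d/dx[F] = ∂F/∂x + (∂F/∂y)·y' = 0, solve for y':
  (∂F/∂y)·y' = -∂F/∂x
  dy/dx = -(∂F/∂x)/(∂F/∂y) = -(2x - 6y)/(-6x + 5y^4) = 2(x - 3y)/(6x - 5y^4)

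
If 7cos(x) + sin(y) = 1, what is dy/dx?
Take d/dx of both sides. Since y is implicitly a function of x, the chain rule attaches a y' = dy/dx factor whenever we differentiate through y.

Set F(x, y) = (left side) − (right side), so the curve is F = 0. Differentiating each term of F:
  d/dx[sin(y)] = y'·cos(y)
  d/dx[7cos(x)] = -7sin(x)
  d/dx[-1] = 0

Collecting, the y'-free part is the partial derivative in x and the y' coefficient is the partial derivative in y:
  ∂F/∂x = -7sin(x)
  ∂F/∂y = cos(y)

so d/dx[F(x, y(x))] = ∂F/∂x + (∂F/∂y)·y' = 0. Rearranging,
  dy/dx = -(∂F/∂x)/(∂F/∂y) = -(-7sin(x))/(cos(y)) = 7sin(x)/cos(y)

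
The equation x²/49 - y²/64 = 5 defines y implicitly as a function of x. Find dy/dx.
Differentiate the relation implicitly: treat y = y(x) and apply the chain rule, so every y-derivative picks up a y' = dy/dx factor.

With everything moved to the left-hand side, differentiate term by term:
  d/dx[x^2/49] = 2x/49
  d/dx[-y^2/64] = -y·y'/32
  d/dx[-5] = 0

Separating the contributions that come from x directly and those that come through y:
  without y':      2x/49
  multiplying y':  -y/32

so (2x/49) + (-y/32)·y' = 0, and therefore
  dy/dx = -(2x/49)/(-y/32) = 64x/(49y)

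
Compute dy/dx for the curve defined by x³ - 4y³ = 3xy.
Differentiate both sides with respect to x, treating y as y(x). By the chain rule, any term containing y contributes a factor of y' = dy/dx when we differentiate it.

Move every term to one side and write the relation as F(x, y) = 0. Term by term,
  d/dx[x^3] = 3x^2
  d/dx[-3xy] = -3x·y' - 3y
  d/dx[-4y^3] = -12y^2·y'

The pieces without y' make up ∂F/∂x and the coefficient of y' is ∂F/∂y:
  ∂F/∂x = 3x^2 - 3y,
  ∂F/∂y = -3x - 12y^2.

Since d/dx[F] = ∂F/∂x + (∂F/∂y)·y' = 0, solve for y':
  (∂F/∂y)·y' = -∂F/∂x
  dy/dx = -(∂F/∂x)/(∂F/∂y) = -(3x^2 - 3y)/(-3x - 12y^2) = (x^2 - y)/(x + 4y^2)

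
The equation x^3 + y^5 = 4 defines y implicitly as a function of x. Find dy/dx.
Take d/dx of both sides. Since y is implicitly a function of x, the chain rule attaches a y' = dy/dx factor whenever we differentiate through y.

Set F(x, y) = (left side) − (right side), so the curve is F = 0. Differentiating each term of F:
  d/dx[x^3] = 3x^2
  d/dx[y^5] = 5y^4·y'
  d/dx[-4] = 0

Collecting, the y'-free part is the partial derivative in x and the y' coefficient is the partial derivative in y:
  ∂F/∂x = 3x^2
  ∂F/∂y = 5y^4

so d/dx[F(x, y(x))] = ∂F/∂x + (∂F/∂y)·y' = 0. Rearranging,
  dy/dx = -(∂F/∂x)/(∂F/∂y) = -(3x^2)/(5y^4) = -3x^2/(5y^4)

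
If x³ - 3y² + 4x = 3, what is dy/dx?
Apply d/dx to both sides, remembering that y depends on x. Each occurrence of y therefore brings in a y' = dy/dx via the chain rule.

With F(x, y) equal to the left-hand side minus the right, differentiate F term by term:
  d/dx[x^3] = 3x^2
  d/dx[4x] = 4
  d/dx[-3y^2] = -6y·y'
  d/dx[-3] = 0
Adding these up, d/dx[F] = 0 becomes
  (3x^2 + 4) + (-6y)·y' = 0,
so isolating y',
  dy/dx = -(3x^2 + 4)/(-6y) = (3x^2 + 4)/(6y)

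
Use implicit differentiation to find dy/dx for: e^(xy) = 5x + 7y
Apply d/dx to both sides, remembering that y depends on x. Each occurrence of y therefore brings in a y' = dy/dx via the chain rule.

With F(x, y) equal to the left-hand side minus the right, differentiate F term by term:
  d/dx[-5x] = -5
  d/dx[-7y] = -7·y'
  d/dx[e^(xy)] = (x·y' + y)·e^(xy)
Adding these up, d/dx[F] = 0 becomes
  (y·e^(xy) - 5) + (x·e^(xy) - 7)·y' = 0,
so isolating y',
  dy/dx = -(y·e^(xy) - 5)/(x·e^(xy) - 7) = (-y·e^(xy) + 5)/(x·e^(xy) - 7)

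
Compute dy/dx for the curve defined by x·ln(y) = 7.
Differentiate the relation implicitly: treat y = y(x) and apply the chain rule, so every y-derivative picks up a y' = dy/dx factor.

With everything moved to the left-hand side, differentiate term by term:
  d/dx[x·ln(y)] = x·y'/y + ln(y)
  d/dx[-7] = 0

Separating the contributions that come from x directly and those that come through y:
  without y':      ln(y)
  multiplying y':  x/y

so (ln(y)) + (x/y)·y' = 0, and therefore
  dy/dx = -(ln(y))/(x/y) = -y·ln(y)/x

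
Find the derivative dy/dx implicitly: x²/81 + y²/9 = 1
Differentiate both sides with respect to x, treating y as y(x). By the chain rule, any term containing y contributes a factor of y' = dy/dx when we differentiate it.

Move every term to one side and write the relation as F(x, y) = 0. Term by term,
  d/dx[x^2/81] = 2x/81
  d/dx[y^2/9] = 2y·y'/9
  d/dx[-1] = 0

The pieces without y' make up ∂F/∂x and the coefficient of y' is ∂F/∂y:
  ∂F/∂x = 2x/81,
  ∂F/∂y = 2y/9.

Since d/dx[F] = ∂F/∂x + (∂F/∂y)·y' = 0, solve for y':
  (∂F/∂y)·y' = -∂F/∂x
  dy/dx = -(∂F/∂x)/(∂F/∂y) = -(2x/81)/(2y/9) = -x/(9y)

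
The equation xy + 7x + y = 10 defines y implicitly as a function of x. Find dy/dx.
Apply d/dx to both sides, remembering that y depends on x. Each occurrence of y therefore brings in a y' = dy/dx via the chain rule.

With F(x, y) equal to the left-hand side minus the right, differentiate F term by term:
  d/dx[xy] = x·y' + y
  d/dx[7x] = 7
  d/dx[y] = y'
  d/dx[-10] = 0
Adding these up, d/dx[F] = 0 becomes
  (y + 7) + (x + 1)·y' = 0,
so isolating y',
  dy/dx = -(y + 7)/(x + 1) = (-y - 7)/(x + 1)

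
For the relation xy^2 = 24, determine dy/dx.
Apply d/dx to both sides, remembering that y depends on x. Each occurrence of y therefore brings in a y' = dy/dx via the chain rule.

With F(x, y) equal to the left-hand side minus the right, differentiate F term by term:
  d/dx[xy^2] = 2xy·y' + y^2
  d/dx[-24] = 0
Adding these up, d/dx[F] = 0 becomes
  (y^2) + (2xy)·y' = 0,
so isolating y',
  dy/dx = -(y^2)/(2xy) = -y/(2x)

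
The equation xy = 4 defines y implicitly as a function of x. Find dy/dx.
Apply d/dx to both sides, remembering that y depends on x. Each occurrence of y therefore brings in a y' = dy/dx via the chain rule.

With F(x, y) equal to the left-hand side minus the right, differentiate F term by term:
  d/dx[xy] = x·y' + y
  d/dx[-4] = 0
Adding these up, d/dx[F] = 0 becomes
  (y) + (x)·y' = 0,
so isolating y',
  dy/dx = -(y)/(x) = -y/x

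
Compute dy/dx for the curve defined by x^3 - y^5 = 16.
Take d/dx of both sides. Since y is implicitly a function of x, the chain rule attaches a y' = dy/dx factor whenever we differentiate through y.

Set F(x, y) = (left side) − (right side), so the curve is F = 0. Differentiating each term of F:
  d/dx[x^3] = 3x^2
  d/dx[-y^5] = -5y^4·y'
  d/dx[-16] = 0

Collecting, the y'-free part is the partial derivative in x and the y' coefficient is the partial derivative in y:
  ∂F/∂x = 3x^2
  ∂F/∂y = -5y^4

so d/dx[F(x, y(x))] = ∂F/∂x + (∂F/∂y)·y' = 0. Rearranging,
  dy/dx = -(∂F/∂x)/(∂F/∂y) = -(3x^2)/(-5y^4) = 3x^2/(5y^4)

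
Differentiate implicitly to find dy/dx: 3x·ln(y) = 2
Differentiate the relation implicitly: treat y = y(x) and apply the chain rule, so every y-derivative picks up a y' = dy/dx factor.

With everything moved to the left-hand side, differentiate term by term:
  d/dx[3x·ln(y)] = 3x·y'/y + 3ln(y)
  d/dx[-2] = 0

Separating the contributions that come from x directly and those that come through y:
  without y':      3ln(y)
  multiplying y':  3x/y

so (3ln(y)) + (3x/y)·y' = 0, and therefore
  dy/dx = -(3ln(y))/(3x/y) = -y·ln(y)/x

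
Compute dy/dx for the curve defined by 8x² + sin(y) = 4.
Differentiate the relation implicitly: treat y = y(x) and apply the chain rule, so every y-derivative picks up a y' = dy/dx factor.

With everything moved to the left-hand side, differentiate term by term:
  d/dx[8x^2] = 16x
  d/dx[sin(y)] = y'·cos(y)
  d/dx[-4] = 0

Separating the contributions that come from x directly and those that come through y:
  without y':      16x
  multiplying y':  cos(y)

so (16x) + (cos(y))·y' = 0, and therefore
  dy/dx = -(16x)/(cos(y)) = -16x/cos(y)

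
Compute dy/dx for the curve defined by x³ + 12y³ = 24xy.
Take d/dx of both sides. Since y is implicitly a function of x, the chain rule attaches a y' = dy/dx factor whenever we differentiate through y.

Set F(x, y) = (left side) − (right side), so the curve is F = 0. Differentiating each term of F:
  d/dx[x^3] = 3x^2
  d/dx[-24xy] = -24x·y' - 24y
  d/dx[12y^3] = 36y^2·y'

Collecting, the y'-free part is the partial derivative in x and the y' coefficient is the partial derivative in y:
  ∂F/∂x = 3x^2 - 24y
  ∂F/∂y = -24x + 36y^2

so d/dx[F(x, y(x))] = ∂F/∂x + (∂F/∂y)·y' = 0. Rearranging,
  dy/dx = -(∂F/∂x)/(∂F/∂y) = -(3x^2 - 24y)/(-24x + 36y^2) = (x^2 - 8y)/(4(2x - 3y^2))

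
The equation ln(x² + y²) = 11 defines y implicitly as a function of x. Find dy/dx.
Apply d/dx to both sides, remembering that y depends on x. Each occurrence of y therefore brings in a y' = dy/dx via the chain rule.

With F(x, y) equal to the left-hand side minus the right, differentiate F term by term:
  d/dx[ln(x^2 + y^2)] = (2x + 2y·y')/(x^2 + y^2)
  d/dx[-11] = 0
Adding these up, d/dx[F] = 0 becomes
  (2x/(x^2 + y^2)) + (2y/(x^2 + y^2))·y' = 0,
so isolating y',
  dy/dx = -(2x/(x^2 + y^2))/(2y/(x^2 + y^2)) = -x/y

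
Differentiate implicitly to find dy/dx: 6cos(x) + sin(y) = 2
Differentiate both sides with respect to x, treating y as y(x). By the chain rule, any term containing y contributes a factor of y' = dy/dx when we differentiate it.

Move every term to one side and write the relation as F(x, y) = 0. Term by term,
  d/dx[sin(y)] = y'·cos(y)
  d/dx[6cos(x)] = -6sin(x)
  d/dx[-2] = 0

The pieces without y' make up ∂F/∂x and the coefficient of y' is ∂F/∂y:
  ∂F/∂x = -6sin(x),
  ∂F/∂y = cos(y).

Since d/dx[F] = ∂F/∂x + (∂F/∂y)·y' = 0, solve for y':
  (∂F/∂y)·y' = -∂F/∂x
  dy/dx = -(∂F/∂x)/(∂F/∂y) = -(-6sin(x))/(cos(y)) = 6sin(x)/cos(y)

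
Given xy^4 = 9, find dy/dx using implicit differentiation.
Differentiate both sides with respect to x, treating y as y(x). By the chain rule, any term containing y contributes a factor of y' = dy/dx when we differentiate it.

Move every term to one side and write the relation as F(x, y) = 0. Term by term,
  d/dx[xy^4] = 4xy^3·y' + y^4
  d/dx[-9] = 0

The pieces without y' make up ∂F/∂x and the coefficient of y' is ∂F/∂y:
  ∂F/∂x = y^4,
  ∂F/∂y = 4xy^3.

Since d/dx[F] = ∂F/∂x + (∂F/∂y)·y' = 0, solve for y':
  (∂F/∂y)·y' = -∂F/∂x
  dy/dx = -(∂F/∂x)/(∂F/∂y) = -(y^4)/(4xy^3) = -y/(4x)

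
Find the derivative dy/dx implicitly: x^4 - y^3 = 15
Differentiate the relation implicitly: treat y = y(x) and apply the chain rule, so every y-derivative picks up a y' = dy/dx factor.

With everything moved to the left-hand side, differentiate term by term:
  d/dx[x^4] = 4x^3
  d/dx[-y^3] = -3y^2·y'
  d/dx[-15] = 0

Separating the contributions that come from x directly and those that come through y:
  without y':      4x^3
  multiplying y':  -3y^2

so (4x^3) + (-3y^2)·y' = 0, and therefore
  dy/dx = -(4x^3)/(-3y^2) = 4x^3/(3y^2)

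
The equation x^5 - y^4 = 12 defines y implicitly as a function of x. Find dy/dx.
Take d/dx of both sides. Since y is implicitly a function of x, the chain rule attaches a y' = dy/dx factor whenever we differentiate through y.

Set F(x, y) = (left side) − (right side), so the curve is F = 0. Differentiating each term of F:
  d/dx[x^5] = 5x^4
  d/dx[-y^4] = -4y^3·y'
  d/dx[-12] = 0

Collecting, the y'-free part is the partial derivative in x and the y' coefficient is the partial derivative in y:
  ∂F/∂x = 5x^4
  ∂F/∂y = -4y^3

so d/dx[F(x, y(x))] = ∂F/∂x + (∂F/∂y)·y' = 0. Rearranging,
  dy/dx = -(∂F/∂x)/(∂F/∂y) = -(5x^4)/(-4y^3) = 5x^4/(4y^3)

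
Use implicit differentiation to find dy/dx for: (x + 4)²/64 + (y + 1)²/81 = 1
Take d/dx of both sides. Since y is implicitly a function of x, the chain rule attaches a y' = dy/dx factor whenever we differentiate through y.

Set F(x, y) = (left side) − (right side), so the curve is F = 0. Differentiating each term of F:
  d/dx[(x + 4)^2/64] = x/32 + 1/8
  d/dx[(y + 1)^2/81] = 2·y'(y + 1)/81
  d/dx[-1] = 0

Collecting, the y'-free part is the partial derivative in x and the y' coefficient is the partial derivative in y:
  ∂F/∂x = x/32 + 1/8
  ∂F/∂y = 2y/81 + 2/81

so d/dx[F(x, y(x))] = ∂F/∂x + (∂F/∂y)·y' = 0. Rearranging,
  dy/dx = -(∂F/∂x)/(∂F/∂y) = -(x/32 + 1/8)/(2y/81 + 2/81)
        = -((x + 4)/32)/(2(y + 1)/81) = 81(-x - 4)/(64(y + 1))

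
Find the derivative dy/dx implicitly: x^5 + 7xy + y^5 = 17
Differentiate the relation implicitly: treat y = y(x) and apply the chain rule, so every y-derivative picks up a y' = dy/dx factor.

With everything moved to the left-hand side, differentiate term by term:
  d/dx[x^5] = 5x^4
  d/dx[7xy] = 7x·y' + 7y
  d/dx[y^5] = 5y^4·y'
  d/dx[-17] = 0

Separating the contributions that come from x directly and those that come through y:
  without y':      5x^4 + 7y
  multiplying y':  7x + 5y^4

so (5x^4 + 7y) + (7x + 5y^4)·y' = 0, and therefore
  dy/dx = -(5x^4 + 7y)/(7x + 5y^4) = (-5x^4 - 7y)/(7x + 5y^4)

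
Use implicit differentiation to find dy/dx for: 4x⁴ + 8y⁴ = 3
Apply d/dx to both sides, remembering that y depends on x. Each occurrence of y therefore brings in a y' = dy/dx via the chain rule.

With F(x, y) equal to the left-hand side minus the right, differentiate F term by term:
  d/dx[4x^4] = 16x^3
  d/dx[8y^4] = 32y^3·y'
  d/dx[-3] = 0
Adding these up, d/dx[F] = 0 becomes
  (16x^3) + (32y^3)·y' = 0,
so isolating y',
  dy/dx = -(16x^3)/(32y^3) = -x^3/(2y^3)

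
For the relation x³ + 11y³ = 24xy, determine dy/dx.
Take d/dx of both sides. Since y is implicitly a function of x, the chain rule attaches a y' = dy/dx factor whenever we differentiate through y.

Set F(x, y) = (left side) − (right side), so the curve is F = 0. Differentiating each term of F:
  d/dx[x^3] = 3x^2
  d/dx[-24xy] = -24x·y' - 24y
  d/dx[11y^3] = 33y^2·y'

Collecting, the y'-free part is the partial derivative in x and the y' coefficient is the partial derivative in y:
  ∂F/∂x = 3x^2 - 24y
  ∂F/∂y = -24x + 33y^2

so d/dx[F(x, y(x))] = ∂F/∂x + (∂F/∂y)·y' = 0. Rearranging,
  dy/dx = -(∂F/∂x)/(∂F/∂y) = -(3x^2 - 24y)/(-24x + 33y^2) = (x^2 - 8y)/(8x - 11y^2)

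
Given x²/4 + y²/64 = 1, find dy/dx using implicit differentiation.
Differentiate the relation implicitly: treat y = y(x) and apply the chain rule, so every y-derivative picks up a y' = dy/dx factor.

With everything moved to the left-hand side, differentiate term by term:
  d/dx[x^2/4] = x/2
  d/dx[y^2/64] = y·y'/32
  d/dx[-1] = 0

Separating the contributions that come from x directly and those that come through y:
  without y':      x/2
  multiplying y':  y/32

so (x/2) + (y/32)·y' = 0, and therefore
  dy/dx = -(x/2)/(y/32) = -16x/y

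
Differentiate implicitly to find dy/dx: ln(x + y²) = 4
Differentiate the relation implicitly: treat y = y(x) and apply the chain rule, so every y-derivative picks up a y' = dy/dx factor.

With everything moved to the left-hand side, differentiate term by term:
  d/dx[ln(x + y^2)] = (2y·y' + 1)/(x + y^2)
  d/dx[-4] = 0

Separating the contributions that come from x directly and those that come through y:
  without y':      1/(x + y^2)
  multiplying y':  2y/(x + y^2)

so (1/(x + y^2)) + (2y/(x + y^2))·y' = 0, and therefore
  dy/dx = -(1/(x + y^2))/(2y/(x + y^2)) = -1/(2y)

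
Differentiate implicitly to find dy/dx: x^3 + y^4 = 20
Differentiate the relation implicitly: treat y = y(x) and apply the chain rule, so every y-derivative picks up a y' = dy/dx factor.

With everything moved to the left-hand side, differentiate term by term:
  d/dx[x^3] = 3x^2
  d/dx[y^4] = 4y^3·y'
  d/dx[-20] = 0

Separating the contributions that come from x directly and those that come through y:
  without y':      3x^2
  multiplying y':  4y^3

so (3x^2) + (4y^3)·y' = 0, and therefore
  dy/dx = -(3x^2)/(4y^3) = -3x^2/(4y^3)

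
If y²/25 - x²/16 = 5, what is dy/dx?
Differentiate both sides with respect to x, treating y as y(x). By the chain rule, any term containing y contributes a factor of y' = dy/dx when we differentiate it.

Move every term to one side and write the relation as F(x, y) = 0. Term by term,
  d/dx[-x^2/16] = -x/8
  d/dx[y^2/25] = 2y·y'/25
  d/dx[-5] = 0

The pieces without y' make up ∂F/∂x and the coefficient of y' is ∂F/∂y:
  ∂F/∂x = -x/8,
  ∂F/∂y = 2y/25.

Since d/dx[F] = ∂F/∂x + (∂F/∂y)·y' = 0, solve for y':
  (∂F/∂y)·y' = -∂F/∂x
  dy/dx = -(∂F/∂x)/(∂F/∂y) = -(-x/8)/(2y/25) = 25x/(16y)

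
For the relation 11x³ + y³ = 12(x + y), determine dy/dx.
Apply d/dx to both sides, remembering that y depends on x. Each occurrence of y therefore brings in a y' = dy/dx via the chain rule.

With F(x, y) equal to the left-hand side minus the right, differentiate F term by term:
  d/dx[11x^3] = 33x^2
  d/dx[-12x] = -12
  d/dx[y^3] = 3y^2·y'
  d/dx[-12y] = -12·y'
Adding these up, d/dx[F] = 0 becomes
  (33x^2 - 12) + (3y^2 - 12)·y' = 0,
so isolating y',
  dy/dx = -(33x^2 - 12)/(3y^2 - 12) = (4 - 11x^2)/(y^2 - 4)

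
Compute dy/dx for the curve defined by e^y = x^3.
Differentiate both sides with respect to x, treating y as y(x). By the chain rule, any term containing y contributes a factor of y' = dy/dx when we differentiate it.

Move every term to one side and write the relation as F(x, y) = 0. Term by term,
  d/dx[-x^3] = -3x^2
  d/dx[e^(y)] = y'·e^(y)

The pieces without y' make up ∂F/∂x and the coefficient of y' is ∂F/∂y:
  ∂F/∂x = -3x^2,
  ∂F/∂y = e^(y).

Since d/dx[F] = ∂F/∂x + (∂F/∂y)·y' = 0, solve for y':
  (∂F/∂y)·y' = -∂F/∂x
  dy/dx = -(∂F/∂x)/(∂F/∂y) = -(-3x^2)/(e^(y)) = 3x^2e^(-y)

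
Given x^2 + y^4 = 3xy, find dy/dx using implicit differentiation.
Take d/dx of both sides. Since y is implicitly a function of x, the chain rule attaches a y' = dy/dx factor whenever we differentiate through y.

Set F(x, y) = (left side) − (right side), so the curve is F = 0. Differentiating each term of F:
  d/dx[x^2] = 2x
  d/dx[-3xy] = -3x·y' - 3y
  d/dx[y^4] = 4y^3·y'

Collecting, the y'-free part is the partial derivative in x and the y' coefficient is the partial derivative in y:
  ∂F/∂x = 2x - 3y
  ∂F/∂y = -3x + 4y^3

so d/dx[F(x, y(x))] = ∂F/∂x + (∂F/∂y)·y' = 0. Rearranging,
  dy/dx = -(∂F/∂x)/(∂F/∂y) = -(2x - 3y)/(-3x + 4y^3) = (2x - 3y)/(3x - 4y^3)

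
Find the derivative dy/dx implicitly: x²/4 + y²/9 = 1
Apply d/dx to both sides, remembering that y depends on x. Each occurrence of y therefore brings in a y' = dy/dx via the chain rule.

With F(x, y) equal to the left-hand side minus the right, differentiate F term by term:
  d/dx[x^2/4] = x/2
  d/dx[y^2/9] = 2y·y'/9
  d/dx[-1] = 0
Adding these up, d/dx[F] = 0 becomes
  (x/2) + (2y/9)·y' = 0,
so isolating y',
  dy/dx = -(x/2)/(2y/9) = -9x/(4y)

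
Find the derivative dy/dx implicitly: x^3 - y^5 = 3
Take d/dx of both sides. Since y is implicitly a function of x, the chain rule attaches a y' = dy/dx factor whenever we differentiate through y.

Set F(x, y) = (left side) − (right side), so the curve is F = 0. Differentiating each term of F:
  d/dx[x^3] = 3x^2
  d/dx[-y^5] = -5y^4·y'
  d/dx[-3] = 0

Collecting, the y'-free part is the partial derivative in x and the y' coefficient is the partial derivative in y:
  ∂F/∂x = 3x^2
  ∂F/∂y = -5y^4

so d/dx[F(x, y(x))] = ∂F/∂x + (∂F/∂y)·y' = 0. Rearranging,
  dy/dx = -(∂F/∂x)/(∂F/∂y) = -(3x^2)/(-5y^4) = 3x^2/(5y^4)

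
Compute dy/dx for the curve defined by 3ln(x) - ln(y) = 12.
Differentiate both sides with respect to x, treating y as y(x). By the chain rule, any term containing y contributes a factor of y' = dy/dx when we differentiate it.

Move every term to one side and write the relation as F(x, y) = 0. Term by term,
  d/dx[3ln(x)] = 3/x
  d/dx[-ln(y)] = -y'/y
  d/dx[-12] = 0

The pieces without y' make up ∂F/∂x and the coefficient of y' is ∂F/∂y:
  ∂F/∂x = 3/x,
  ∂F/∂y = -1/y.

Since d/dx[F] = ∂F/∂x + (∂F/∂y)·y' = 0, solve for y':
  (∂F/∂y)·y' = -∂F/∂x
  dy/dx = -(∂F/∂x)/(∂F/∂y) = -(3/x)/(-1/y) = 3y/x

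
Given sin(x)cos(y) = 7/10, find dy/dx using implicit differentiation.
Take d/dx of both sides. Since y is implicitly a function of x, the chain rule attaches a y' = dy/dx factor whenever we differentiate through y.

Set F(x, y) = (left side) − (right side), so the curve is F = 0. Differentiating each term of F:
  d/dx[sin(x)·cos(y)] = -y'·sin(x)·sin(y) + cos(x)·cos(y)
  d/dx[-7/10] = 0

Collecting, the y'-free part is the partial derivative in x and the y' coefficient is the partial derivative in y:
  ∂F/∂x = cos(x)·cos(y)
  ∂F/∂y = -sin(x)·sin(y)

so d/dx[F(x, y(x))] = ∂F/∂x + (∂F/∂y)·y' = 0. Rearranging,
  dy/dx = -(∂F/∂x)/(∂F/∂y) = -(cos(x)·cos(y))/(-sin(x)·sin(y)) = 1/(tan(x)·tan(y))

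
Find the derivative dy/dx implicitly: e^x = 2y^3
Apply d/dx to both sides, remembering that y depends on x. Each occurrence of y therefore brings in a y' = dy/dx via the chain rule.

With F(x, y) equal to the left-hand side minus the right, differentiate F term by term:
  d/dx[-2y^3] = -6y^2·y'
  d/dx[e^(x)] = e^(x)
Adding these up, d/dx[F] = 0 becomes
  (e^(x)) + (-6y^2)·y' = 0,
so isolating y',
  dy/dx = -(e^(x))/(-6y^2) = e^(x)/(6y^2)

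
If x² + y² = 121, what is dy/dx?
Take d/dx of both sides. Since y is implicitly a function of x, the chain rule attaches a y' = dy/dx factor whenever we differentiate through y.

Set F(x, y) = (left side) − (right side), so the curve is F = 0. Differentiating each term of F:
  d/dx[x^2] = 2x
  d/dx[y^2] = 2y·y'
  d/dx[-121] = 0

Collecting, the y'-free part is the partial derivative in x and the y' coefficient is the partial derivative in y:
  ∂F/∂x = 2x
  ∂F/∂y = 2y

so d/dx[F(x, y(x))] = ∂F/∂x + (∂F/∂y)·y' = 0. Rearranging,
  dy/dx = -(∂F/∂x)/(∂F/∂y) = -(2x)/(2y) = -x/y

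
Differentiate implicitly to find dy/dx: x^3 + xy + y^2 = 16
Differentiate the relation implicitly: treat y = y(x) and apply the chain rule, so every y-derivative picks up a y' = dy/dx factor.

With everything moved to the left-hand side, differentiate term by term:
  d/dx[x^3] = 3x^2
  d/dx[xy] = x·y' + y
  d/dx[y^2] = 2y·y'
  d/dx[-16] = 0

Separating the contributions that come from x directly and those that come through y:
  without y':      3x^2 + y
  multiplying y':  x + 2y

so (3x^2 + y) + (x + 2y)·y' = 0, and therefore
  dy/dx = -(3x^2 + y)/(x + 2y) = (-3x^2 - y)/(x + 2y)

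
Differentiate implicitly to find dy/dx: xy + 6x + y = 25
Differentiate the relation implicitly: treat y = y(x) and apply the chain rule, so every y-derivative picks up a y' = dy/dx factor.

With everything moved to the left-hand side, differentiate term by term:
  d/dx[xy] = x·y' + y
  d/dx[6x] = 6
  d/dx[y] = y'
  d/dx[-25] = 0

Separating the contributions that come from x directly and those that come through y:
  without y':      y + 6
  multiplying y':  x + 1

so (y + 6) + (x + 1)·y' = 0, and therefore
  dy/dx = -(y + 6)/(x + 1) = (-y - 6)/(x + 1)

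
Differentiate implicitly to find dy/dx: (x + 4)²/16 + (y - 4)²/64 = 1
Differentiate both sides with respect to x, treating y as y(x). By the chain rule, any term containing y contributes a factor of y' = dy/dx when we differentiate it.

Move every term to one side and write the relation as F(x, y) = 0. Term by term,
  d/dx[(x + 4)^2/16] = x/8 + 1/2
  d/dx[(y - 4)^2/64] = y'(y - 4)/32
  d/dx[-1] = 0

The pieces without y' make up ∂F/∂x and the coefficient of y' is ∂F/∂y:
  ∂F/∂x = x/8 + 1/2,
  ∂F/∂y = y/32 - 1/8.

Since d/dx[F] = ∂F/∂x + (∂F/∂y)·y' = 0, solve for y':
  (∂F/∂y)·y' = -∂F/∂x
  dy/dx = -(∂F/∂x)/(∂F/∂y) = -(x/8 + 1/2)/(y/32 - 1/8)
        = -((x + 4)/8)/((y - 4)/32) = 4(-x - 4)/(y - 4)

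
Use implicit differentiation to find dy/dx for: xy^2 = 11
Apply d/dx to both sides, remembering that y depends on x. Each occurrence of y therefore brings in a y' = dy/dx via the chain rule.

With F(x, y) equal to the left-hand side minus the right, differentiate F term by term:
  d/dx[xy^2] = 2xy·y' + y^2
  d/dx[-11] = 0
Adding these up, d/dx[F] = 0 becomes
  (y^2) + (2xy)·y' = 0,
so isolating y',
  dy/dx = -(y^2)/(2xy) = -y/(2x)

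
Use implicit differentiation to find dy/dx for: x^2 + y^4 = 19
Apply d/dx to both sides, remembering that y depends on x. Each occurrence of y therefore brings in a y' = dy/dx via the chain rule.

With F(x, y) equal to the left-hand side minus the right, differentiate F term by term:
  d/dx[x^2] = 2x
  d/dx[y^4] = 4y^3·y'
  d/dx[-19] = 0
Adding these up, d/dx[F] = 0 becomes
  (2x) + (4y^3)·y' = 0,
so isolating y',
  dy/dx = -(2x)/(4y^3) = -x/(2y^3)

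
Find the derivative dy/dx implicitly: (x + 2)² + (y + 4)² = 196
Differentiate both sides with respect to x, treating y as y(x). By the chain rule, any term containing y contributes a factor of y' = dy/dx when we differentiate it.

Move every term to one side and write the relation as F(x, y) = 0. Term by term,
  d/dx[(x + 2)^2] = 2x + 4
  d/dx[(y + 4)^2] = 2·y'(y + 4)
  d/dx[-196] = 0

The pieces without y' make up ∂F/∂x and the coefficient of y' is ∂F/∂y:
  ∂F/∂x = 2x + 4,
  ∂F/∂y = 2y + 8.

Since d/dx[F] = ∂F/∂x + (∂F/∂y)·y' = 0, solve for y':
  (∂F/∂y)·y' = -∂F/∂x
  dy/dx = -(∂F/∂x)/(∂F/∂y) = -(2x + 4)/(2y + 8) = (-x - 2)/(y + 4)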